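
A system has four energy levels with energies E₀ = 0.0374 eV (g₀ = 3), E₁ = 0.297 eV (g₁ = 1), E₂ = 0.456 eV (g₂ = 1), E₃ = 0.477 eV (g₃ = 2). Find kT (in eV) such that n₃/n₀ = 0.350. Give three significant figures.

0.682 eV

n₃/n₀ = (g₃/g₀) exp[−(E₃−E₀)/kT] = 0.350.
⇒ (E₃−E₀)/kT = ln((2/3)/0.350) = ln(1.9048) = 0.64438.
kT = 0.4396 eV / 0.64438 = 0.682 eV.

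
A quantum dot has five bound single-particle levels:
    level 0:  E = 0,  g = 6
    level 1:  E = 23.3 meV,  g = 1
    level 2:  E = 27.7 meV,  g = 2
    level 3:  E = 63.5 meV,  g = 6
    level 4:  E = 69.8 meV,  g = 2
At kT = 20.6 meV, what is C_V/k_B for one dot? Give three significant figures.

Eᵢ/kT = 0, 1.1311, 1.3447, 3.0825, 3.3883.
Z = Σ gᵢe^(−Eᵢ/kT) = 6·e^(−0) + 1·e^(−1.1311) + 2·e^(−1.3447) + 6·e^(−3.0825) + 2·e^(−3.3883) = 6.0000 + 0.32268 + 0.52124 + 0.27507 + 0.067532 = 7.1865.
⟨E⟩ = 6.1417 meV, ⟨E²⟩ = 280.15 meV².
C_V/k_B = (⟨E²⟩ − ⟨E⟩²)/(kT)² = (280.15 − 37.720)/424.36 = 0.571.

0.571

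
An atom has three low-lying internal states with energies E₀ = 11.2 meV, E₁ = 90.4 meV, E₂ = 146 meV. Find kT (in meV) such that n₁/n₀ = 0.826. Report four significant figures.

n₁/n₀ = exp[−(E₁−E₀)/kT] = 0.826.
⇒ (E₁−E₀)/kT = ln(1/0.826) = ln(1.21065) = 0.191157.
kT = 79.2 meV / 0.191157 = 414.3 meV.

414.3 meV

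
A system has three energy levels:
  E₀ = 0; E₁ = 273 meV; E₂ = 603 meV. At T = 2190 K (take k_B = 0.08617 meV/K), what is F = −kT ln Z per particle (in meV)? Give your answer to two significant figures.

k_BT = 0.08617 × 2190 K = 188.7 meV.
Eᵢ/kT = 0, 1.447, 3.196.
Z = Σ e^(−Eᵢ/kT) = e^(−0) + e^(−1.447) + e^(−3.196) = 1.000 + 0.2353 + 0.04093 = 1.276.
F = −kT ln Z = −188.7 × ln(1.276) = −188.7 × 0.2437 = -46 meV.

-46 meV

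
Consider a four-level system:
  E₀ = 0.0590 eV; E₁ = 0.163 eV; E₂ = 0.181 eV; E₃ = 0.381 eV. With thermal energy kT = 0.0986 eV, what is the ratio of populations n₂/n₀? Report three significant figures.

0.290

n₂/n₀ = exp[−(E₂−E₀)/kT] = exp(−(0.1220 eV)/(0.0986 eV)) = exp(-1.2373) = 0.290.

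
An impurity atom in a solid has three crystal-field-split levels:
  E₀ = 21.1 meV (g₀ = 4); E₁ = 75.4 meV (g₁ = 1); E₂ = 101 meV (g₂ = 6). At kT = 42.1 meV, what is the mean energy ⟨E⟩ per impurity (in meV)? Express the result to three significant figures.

Eᵢ/kT = 0.50119, 1.7910, 2.3990.
Z = Σ gᵢe^(−Eᵢ/kT) = 4·e^(−0.50119) + 1·e^(−1.7910) + 6·e^(−2.3990) = 2.4232 + 0.16679 + 0.54485 = 3.1348.
⟨E⟩ = Σ Eᵢ gᵢe^(−Eᵢ/kT) / Z = (21.1·2.4232 + 75.4·0.16679 + 101·0.54485) / 3.1348 = 37.9 meV.

37.9 meV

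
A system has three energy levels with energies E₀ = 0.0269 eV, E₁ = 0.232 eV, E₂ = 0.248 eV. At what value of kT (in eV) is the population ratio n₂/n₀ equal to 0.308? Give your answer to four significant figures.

0.1877 eV

n₂/n₀ = exp[−(E₂−E₀)/kT] = 0.308.
⇒ (E₂−E₀)/kT = ln(1/0.308) = ln(3.24675) = 1.17765.
kT = 0.2211 eV / 1.17765 = 0.1877 eV.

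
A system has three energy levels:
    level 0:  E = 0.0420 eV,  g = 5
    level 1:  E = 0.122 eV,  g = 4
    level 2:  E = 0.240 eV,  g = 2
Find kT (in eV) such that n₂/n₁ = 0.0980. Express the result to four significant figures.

n₂/n₁ = (g₂/g₁) exp[−(E₂−E₁)/kT] = 0.0980.
⇒ (E₂−E₁)/kT = ln((2/4)/0.0980) = ln(5.10204) = 1.62964.
kT = 0.118 eV / 1.62964 = 0.07241 eV.

0.07241 eV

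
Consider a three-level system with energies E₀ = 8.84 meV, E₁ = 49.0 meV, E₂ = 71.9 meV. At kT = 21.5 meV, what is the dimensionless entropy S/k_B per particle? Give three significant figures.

0.557

Eᵢ/kT = 0.41116, 2.2791, 3.3442.
Z = Σ e^(−Eᵢ/kT) = e^(−0.41116) + e^(−2.2791) + e^(−3.3442) = 0.66288 + 0.10238 + 0.035288 = 0.80055.
⟨E⟩ = Σ EᵢPᵢ = 16.756 meV.
S/k_B = ln Z + ⟨E⟩/kT = ln(0.80055) + 16.756/21.5 = -0.22246 + 0.77935 = 0.557.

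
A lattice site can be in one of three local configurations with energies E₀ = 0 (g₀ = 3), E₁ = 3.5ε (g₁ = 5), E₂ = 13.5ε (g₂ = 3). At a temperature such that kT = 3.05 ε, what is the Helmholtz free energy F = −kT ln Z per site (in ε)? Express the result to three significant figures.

Eᵢ/kT = 0, 1.1475, 4.4262.
Z = Σ gᵢe^(−Eᵢ/kT) = 3·e^(−0) + 5·e^(−1.1475) + 3·e^(−4.4262) = 3.0000 + 1.5871 + 0.035880 = 4.6230.
F = −kT ln Z = −3.05 × ln(4.6230) = −3.05 × 1.5310 = -4.67 ε.

-4.67 ε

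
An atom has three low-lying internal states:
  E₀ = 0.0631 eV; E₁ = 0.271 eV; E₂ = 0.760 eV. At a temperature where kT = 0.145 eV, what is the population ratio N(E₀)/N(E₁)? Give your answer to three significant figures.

4.19

n₀/n₁ = exp[−(E₀−E₁)/kT] = exp(−(-0.2079 eV)/(0.145 eV)) = exp(1.4338) = 4.19.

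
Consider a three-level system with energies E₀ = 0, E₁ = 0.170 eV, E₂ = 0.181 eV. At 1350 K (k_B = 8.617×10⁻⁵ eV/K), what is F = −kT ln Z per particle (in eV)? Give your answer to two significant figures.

-0.043 eV

k_BT = 8.617×10⁻⁵ × 1350 K = 0.1163 eV.
Eᵢ/kT = 0, 1.462, 1.556.
Z = Σ e^(−Eᵢ/kT) = e^(−0) + e^(−1.462) + e^(−1.556) = 1.000 + 0.2318 + 0.2110 = 1.443.
F = −kT ln Z = −0.1163 × ln(1.443) = −0.1163 × 0.3667 = -0.043 eV.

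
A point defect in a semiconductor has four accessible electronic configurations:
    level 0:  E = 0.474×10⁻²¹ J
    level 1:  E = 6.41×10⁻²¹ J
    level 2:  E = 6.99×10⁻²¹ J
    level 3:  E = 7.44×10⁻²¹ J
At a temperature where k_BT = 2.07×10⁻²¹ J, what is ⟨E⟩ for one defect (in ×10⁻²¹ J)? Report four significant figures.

1.230 ×10⁻²¹ J

Eᵢ/kT = 0.228986, 3.09662, 3.37681, 3.59420.
Z = Σ e^(−Eᵢ/kT) = e^(−0.228986) + e^(−3.09662) + e^(−3.37681) + e^(−3.59420) = 0.795340 + 0.0452017 + 0.0341562 + 0.0274827 = 0.902181.
⟨E⟩ = Σ Eᵢ e^(−Eᵢ/kT) / Z = (0.474·0.795340 + 6.41·0.0452017 + 6.99·0.0341562 + 7.44·0.0274827) / 0.902181 = 1.230 ×10⁻²¹ J.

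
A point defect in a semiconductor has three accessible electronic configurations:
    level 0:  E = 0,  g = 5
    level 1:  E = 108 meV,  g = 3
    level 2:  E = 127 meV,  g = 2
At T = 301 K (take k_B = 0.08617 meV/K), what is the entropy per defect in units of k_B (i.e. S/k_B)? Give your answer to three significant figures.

k_BT = 0.08617 × 301 K = 25.937 meV.
Eᵢ/kT = 0, 4.1639, 4.8965.
Z = Σ gᵢe^(−Eᵢ/kT) = 5·e^(−0) + 3·e^(−4.1639) + 2·e^(−4.8965) = 5.0000 + 0.046640 + 0.014945 = 5.0616.
⟨E⟩ = Σ EᵢPᵢ = 1.3701 meV.
S/k_B = ln Z + ⟨E⟩/kT = ln(5.0616) + 1.3701/25.937 = 1.6217 + 0.052824 = 1.67.

1.67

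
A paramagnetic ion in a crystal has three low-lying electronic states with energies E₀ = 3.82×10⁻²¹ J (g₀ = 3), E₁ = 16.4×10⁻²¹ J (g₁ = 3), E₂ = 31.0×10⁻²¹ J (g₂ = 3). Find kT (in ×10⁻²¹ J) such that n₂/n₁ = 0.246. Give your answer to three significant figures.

n₂/n₁ = (g₂/g₁) exp[−(E₂−E₁)/kT] = 0.246.
⇒ (E₂−E₁)/kT = ln((3/3)/0.246) = ln(4.0650) = 1.4024.
kT = 14.6 ×10⁻²¹ J / 1.4024 = 10.4 ×10⁻²¹ J.

10.4 ×10⁻²¹ J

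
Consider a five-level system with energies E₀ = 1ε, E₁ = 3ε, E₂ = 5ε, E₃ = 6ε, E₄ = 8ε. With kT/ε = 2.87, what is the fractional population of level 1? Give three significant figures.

0.248

Eᵢ/kT = 0.34843, 1.0453, 1.7422, 2.0906, 2.7875.
Z = Σ e^(−Eᵢ/kT) = e^(−0.34843) + e^(−1.0453) + e^(−1.7422) + e^(−2.0906) + e^(−2.7875) = 0.70580 + 0.35159 + 0.17513 + 0.12361 + 0.061575 = 1.4177.
P₁ = e^(−E₁/kT) / Z = 0.35159/1.4177 = 0.248.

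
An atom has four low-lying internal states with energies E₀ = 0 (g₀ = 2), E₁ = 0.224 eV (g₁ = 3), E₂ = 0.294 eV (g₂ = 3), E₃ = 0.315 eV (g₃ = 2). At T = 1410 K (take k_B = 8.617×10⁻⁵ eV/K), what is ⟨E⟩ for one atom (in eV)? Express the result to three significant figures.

k_BT = 8.617×10⁻⁵ × 1410 K = 0.12150 eV.
Eᵢ/kT = 0, 1.8436, 2.4198, 2.5926.
Z = Σ gᵢe^(−Eᵢ/kT) = 2·e^(−0) + 3·e^(−1.8436) + 3·e^(−2.4198) + 2·e^(−2.5926) = 2.0000 + 0.47474 + 0.26682 + 0.14965 = 2.8912.
⟨E⟩ = Σ Eᵢ gᵢe^(−Eᵢ/kT) / Z = (0·2.0000 + 0.224·0.47474 + 0.294·0.26682 + 0.315·0.14965) / 2.8912 = 0.0802 eV.

0.0802 eV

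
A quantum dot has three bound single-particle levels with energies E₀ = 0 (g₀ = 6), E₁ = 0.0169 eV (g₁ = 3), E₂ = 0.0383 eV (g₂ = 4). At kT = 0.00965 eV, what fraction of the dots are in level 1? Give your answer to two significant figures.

0.079

Eᵢ/kT = 0, 1.751, 3.969.
Z = Σ gᵢe^(−Eᵢ/kT) = 6·e^(−0) + 3·e^(−1.751) + 4·e^(−3.969) = 6.000 + 0.5208 + 0.07557 = 6.596.
P₁ = g₁ e^(−E₁/kT) / Z = 0.5208/6.596 = 0.079.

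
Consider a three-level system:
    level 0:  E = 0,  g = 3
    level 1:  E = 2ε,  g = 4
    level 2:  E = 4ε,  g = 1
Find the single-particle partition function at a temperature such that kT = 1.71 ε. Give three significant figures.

Eᵢ/kT = 0, 1.1696, 2.3392.
Z = Σ gᵢe^(−Eᵢ/kT) = 3·e^(−0) + 4·e^(−1.1696) + 1·e^(−2.3392) = 3.0000 + 1.2420 + 0.096405 = 4.3384.

Z = 4.34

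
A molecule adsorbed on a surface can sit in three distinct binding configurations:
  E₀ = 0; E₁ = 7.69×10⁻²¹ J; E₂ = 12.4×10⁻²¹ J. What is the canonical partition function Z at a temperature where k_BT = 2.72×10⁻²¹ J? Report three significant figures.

Eᵢ/kT = 0, 2.8272, 4.5588.
Z = Σ e^(−Eᵢ/kT) = e^(−0) + e^(−2.8272) + e^(−4.5588) = 1.0000 + 0.059178 + 0.010475 = 1.0697.

Z = 1.07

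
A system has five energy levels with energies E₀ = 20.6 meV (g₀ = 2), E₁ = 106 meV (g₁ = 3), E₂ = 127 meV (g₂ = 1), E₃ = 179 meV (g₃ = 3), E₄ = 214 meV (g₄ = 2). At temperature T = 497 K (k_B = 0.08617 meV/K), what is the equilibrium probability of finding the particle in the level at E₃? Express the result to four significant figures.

k_BT = 0.08617 × 497 K = 42.8265 meV.
Eᵢ/kT = 0.481011, 2.47510, 2.96545, 4.17966, 4.99691.
Z = Σ gᵢe^(−Eᵢ/kT) = 2·e^(−0.481011) + 3·e^(−2.47510) + 1·e^(−2.96545) + 3·e^(−4.17966) + 2·e^(−4.99691) = 1.23632 + 0.252464 + 0.0515373 + 0.0459111 + 0.0135176 = 1.59975.
P₃ = g₃ e^(−E₃/kT) / Z = 0.0459111/1.59975 = 0.02870.

0.02870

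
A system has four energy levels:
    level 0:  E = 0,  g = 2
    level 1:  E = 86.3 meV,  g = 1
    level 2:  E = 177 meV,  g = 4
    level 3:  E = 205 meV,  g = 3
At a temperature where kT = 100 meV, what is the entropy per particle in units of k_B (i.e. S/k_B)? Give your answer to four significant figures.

1.927

Eᵢ/kT = 0, 0.863000, 1.77000, 2.05000.
Z = Σ gᵢe^(−Eᵢ/kT) = 2·e^(−0) + 1·e^(−0.863000) + 4·e^(−1.77000) + 3·e^(−2.05000) = 2.00000 + 0.421894 + 0.681332 + 0.386205 = 3.48943.
⟨E⟩ = Σ EᵢPᵢ = 67.6836 meV.
S/k_B = ln Z + ⟨E⟩/kT = ln(3.48943) + 67.6836/100 = 1.24974 + 0.676836 = 1.927.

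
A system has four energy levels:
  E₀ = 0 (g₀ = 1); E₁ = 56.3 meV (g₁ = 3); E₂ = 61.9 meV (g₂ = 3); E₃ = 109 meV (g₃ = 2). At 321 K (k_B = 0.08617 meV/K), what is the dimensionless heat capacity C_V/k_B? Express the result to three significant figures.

k_BT = 0.08617 × 321 K = 27.661 meV.
Eᵢ/kT = 0, 2.0354, 2.2378, 3.9406.
Z = Σ gᵢe^(−Eᵢ/kT) = 1·e^(−0) + 3·e^(−2.0354) + 3·e^(−2.2378) + 2·e^(−3.9406) = 1.0000 + 0.39188 + 0.32008 + 0.038873 = 1.7508.
⟨E⟩ = 26.338 meV, ⟨E²⟩ = 1673.8 meV².
C_V/k_B = (⟨E²⟩ − ⟨E⟩²)/(kT)² = (1673.8 − 693.69)/765.13 = 1.28.

1.28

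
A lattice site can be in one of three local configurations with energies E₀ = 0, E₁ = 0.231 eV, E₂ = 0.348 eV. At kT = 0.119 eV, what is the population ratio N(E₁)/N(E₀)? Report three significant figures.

n₁/n₀ = exp[−(E₁−E₀)/kT] = exp(−(0.231 eV)/(0.119 eV)) = exp(-1.9412) = 0.144.

0.144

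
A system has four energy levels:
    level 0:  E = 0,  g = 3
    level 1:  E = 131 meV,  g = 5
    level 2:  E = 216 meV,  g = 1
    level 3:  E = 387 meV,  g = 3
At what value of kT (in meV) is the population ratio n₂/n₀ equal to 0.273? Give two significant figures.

1100 meV

n₂/n₀ = (g₂/g₀) exp[−(E₂−E₀)/kT] = 0.273.
⇒ (E₂−E₀)/kT = ln((1/3)/0.273) = ln(1.221) = 0.1997.
kT = 216 meV / 0.1997 = 1100 meV.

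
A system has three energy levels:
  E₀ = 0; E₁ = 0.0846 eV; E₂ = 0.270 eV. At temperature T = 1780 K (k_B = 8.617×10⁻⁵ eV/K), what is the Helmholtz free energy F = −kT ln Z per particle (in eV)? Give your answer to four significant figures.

k_BT = 8.617×10⁻⁵ × 1780 K = 0.153383 eV.
Eᵢ/kT = 0, 0.551560, 1.76030.
Z = Σ e^(−Eᵢ/kT) = e^(−0) + e^(−0.551560) + e^(−1.76030) = 1.00000 + 0.576050 + 0.171993 = 1.74804.
F = −kT ln Z = −0.153383 × ln(1.74804) = −0.153383 × 0.558495 = -0.08566 eV.

-0.08566 eV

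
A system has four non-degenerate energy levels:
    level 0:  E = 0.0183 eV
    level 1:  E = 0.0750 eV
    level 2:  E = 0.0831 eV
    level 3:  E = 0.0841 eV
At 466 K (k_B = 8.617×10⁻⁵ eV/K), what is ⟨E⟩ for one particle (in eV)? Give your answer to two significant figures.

0.042 eV

k_BT = 8.617×10⁻⁵ × 466 K = 0.04016 eV.
Eᵢ/kT = 0.4557, 1.868, 2.069, 2.094.
Z = Σ e^(−Eᵢ/kT) = e^(−0.4557) + e^(−1.868) + e^(−2.069) + e^(−2.094) = 0.6340 + 0.1544 + 0.1263 + 0.1232 = 1.038.
⟨E⟩ = Σ Eᵢ e^(−Eᵢ/kT) / Z = (0.0183·0.6340 + 0.0750·0.1544 + 0.0831·0.1263 + 0.0841·0.1232) / 1.038 = 0.042 eV.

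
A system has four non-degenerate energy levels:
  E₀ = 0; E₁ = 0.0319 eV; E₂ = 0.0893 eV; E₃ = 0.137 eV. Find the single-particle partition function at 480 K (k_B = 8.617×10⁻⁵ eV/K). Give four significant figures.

k_BT = 8.617×10⁻⁵ × 480 K = 0.0413616 eV.
Eᵢ/kT = 0, 0.771247, 2.15901, 3.31225.
Z = Σ e^(−Eᵢ/kT) = e^(−0) + e^(−0.771247) + e^(−2.15901) + e^(−3.31225) = 1.00000 + 0.462436 + 0.115439 + 0.0364341 = 1.61431.

Z = 1.614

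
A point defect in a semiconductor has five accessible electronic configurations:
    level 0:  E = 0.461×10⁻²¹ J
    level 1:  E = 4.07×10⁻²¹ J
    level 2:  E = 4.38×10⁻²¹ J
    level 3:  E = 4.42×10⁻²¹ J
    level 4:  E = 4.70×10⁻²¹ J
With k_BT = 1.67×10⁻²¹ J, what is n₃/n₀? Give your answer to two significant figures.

n₃/n₀ = exp[−(E₃−E₀)/kT] = exp(−(3.959 ×10⁻²¹ J)/(1.67 ×10⁻²¹ J)) = exp(-2.371) = 0.093.

0.093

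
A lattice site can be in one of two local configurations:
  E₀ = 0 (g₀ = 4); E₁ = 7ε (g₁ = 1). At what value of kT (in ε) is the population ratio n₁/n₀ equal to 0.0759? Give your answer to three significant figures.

5.87 ε

n₁/n₀ = (g₁/g₀) exp[−(E₁−E₀)/kT] = 0.0759.
⇒ (E₁−E₀)/kT = ln((1/4)/0.0759) = ln(3.2938) = 1.1920.
kT = 7ε / 1.1920 = 5.87 ε.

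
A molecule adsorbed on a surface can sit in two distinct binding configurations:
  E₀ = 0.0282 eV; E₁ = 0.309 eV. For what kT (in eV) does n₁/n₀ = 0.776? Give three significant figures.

n₁/n₀ = exp[−(E₁−E₀)/kT] = 0.776.
⇒ (E₁−E₀)/kT = ln(1/0.776) = ln(1.2887) = 0.25363.
kT = 0.2808 eV / 0.25363 = 1.11 eV.

1.11 eV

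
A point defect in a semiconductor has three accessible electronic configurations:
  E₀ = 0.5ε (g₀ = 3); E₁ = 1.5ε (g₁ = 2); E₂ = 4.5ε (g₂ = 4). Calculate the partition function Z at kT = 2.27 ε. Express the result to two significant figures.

Eᵢ/kT = 0.2203, 0.6608, 1.982.
Z = Σ gᵢe^(−Eᵢ/kT) = 3·e^(−0.2203) + 2·e^(−0.6608) + 4·e^(−1.982) = 2.407 + 1.033 + 0.5512 = 3.991.

Z = 4.0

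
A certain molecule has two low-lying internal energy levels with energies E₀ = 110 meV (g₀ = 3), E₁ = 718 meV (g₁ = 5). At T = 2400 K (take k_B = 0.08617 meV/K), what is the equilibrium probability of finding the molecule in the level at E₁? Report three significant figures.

0.0810

k_BT = 0.08617 × 2400 K = 206.81 meV.
Eᵢ/kT = 0.53189, 3.4718.
Z = Σ gᵢe^(−Eᵢ/kT) = 3·e^(−0.53189) + 5·e^(−3.4718) = 1.7625 + 0.15531 = 1.9178.
P₁ = g₁ e^(−E₁/kT) / Z = 0.15531/1.9178 = 0.0810.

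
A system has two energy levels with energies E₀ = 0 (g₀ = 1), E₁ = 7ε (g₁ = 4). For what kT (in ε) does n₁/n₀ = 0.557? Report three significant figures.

n₁/n₀ = (g₁/g₀) exp[−(E₁−E₀)/kT] = 0.557.
⇒ (E₁−E₀)/kT = ln((4/1)/0.557) = ln(7.1813) = 1.9715.
kT = 7ε / 1.9715 = 3.55 ε.

3.55 ε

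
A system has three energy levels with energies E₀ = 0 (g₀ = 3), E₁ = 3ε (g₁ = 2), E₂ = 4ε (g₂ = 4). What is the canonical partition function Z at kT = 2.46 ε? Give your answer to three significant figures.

Z = 4.38

Eᵢ/kT = 0, 1.2195, 1.6260.
Z = Σ gᵢe^(−Eᵢ/kT) = 3·e^(−0) + 2·e^(−1.2195) + 4·e^(−1.6260) = 3.0000 + 0.59076 + 0.78686 = 4.3776.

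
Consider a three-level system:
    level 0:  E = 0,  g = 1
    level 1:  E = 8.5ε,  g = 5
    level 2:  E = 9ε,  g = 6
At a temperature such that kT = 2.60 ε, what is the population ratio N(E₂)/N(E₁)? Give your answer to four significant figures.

n₂/n₁ = (g₂/g₁) exp[−(E₂−E₁)/kT] = (6/5) × exp(−(0.5ε)/(2.60ε)) = (6/5) × exp(-0.192308) = 0.9901.

0.9901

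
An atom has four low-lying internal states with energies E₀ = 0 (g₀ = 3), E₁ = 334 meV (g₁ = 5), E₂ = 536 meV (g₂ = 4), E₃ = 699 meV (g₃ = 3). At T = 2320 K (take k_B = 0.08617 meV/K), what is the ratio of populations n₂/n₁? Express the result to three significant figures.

0.291

k_BT = 0.08617 × 2320 K = 199.91 meV.
n₂/n₁ = (g₂/g₁) exp[−(E₂−E₁)/kT] = (4/5) × exp(−(202 meV)/(199.91 meV)) = (4/5) × exp(-1.0105) = 0.291.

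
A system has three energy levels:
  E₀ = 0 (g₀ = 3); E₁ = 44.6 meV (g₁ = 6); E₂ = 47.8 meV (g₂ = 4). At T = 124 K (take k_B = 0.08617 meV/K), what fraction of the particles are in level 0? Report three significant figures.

0.956

k_BT = 0.08617 × 124 K = 10.685 meV.
Eᵢ/kT = 0, 4.1741, 4.4736.
Z = Σ gᵢe^(−Eᵢ/kT) = 3·e^(−0) + 6·e^(−4.1741) + 4·e^(−4.4736) = 3.0000 + 0.092334 + 0.045625 = 3.1380.
P₀ = g₀ e^(−E₀/kT) / Z = 3.0000/3.1380 = 0.956.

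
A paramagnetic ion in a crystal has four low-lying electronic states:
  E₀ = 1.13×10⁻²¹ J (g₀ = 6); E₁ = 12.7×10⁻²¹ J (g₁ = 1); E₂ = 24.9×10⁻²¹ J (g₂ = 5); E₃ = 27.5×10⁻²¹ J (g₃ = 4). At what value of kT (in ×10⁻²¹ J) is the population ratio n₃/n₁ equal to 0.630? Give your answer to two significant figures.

8.0 ×10⁻²¹ J

n₃/n₁ = (g₃/g₁) exp[−(E₃−E₁)/kT] = 0.630.
⇒ (E₃−E₁)/kT = ln((4/1)/0.630) = ln(6.349) = 1.848.
kT = 14.8 ×10⁻²¹ J / 1.848 = 8.0 ×10⁻²¹ J.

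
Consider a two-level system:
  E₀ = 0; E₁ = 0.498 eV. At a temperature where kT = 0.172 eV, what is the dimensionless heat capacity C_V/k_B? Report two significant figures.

Eᵢ/kT = 0, 2.895.
Z = Σ e^(−Eᵢ/kT) = e^(−0) + e^(−2.895) = 1.000 + 0.05530 = 1.055.
⟨E⟩ = 0.02610 eV, ⟨E²⟩ = 0.01300 eV².
C_V/k_B = (⟨E²⟩ − ⟨E⟩²)/(kT)² = (0.01300 − 0.0006812)/0.02958 = 0.42.

0.42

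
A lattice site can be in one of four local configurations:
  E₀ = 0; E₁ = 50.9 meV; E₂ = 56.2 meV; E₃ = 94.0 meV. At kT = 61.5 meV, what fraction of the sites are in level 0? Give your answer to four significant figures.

Eᵢ/kT = 0, 0.827642, 0.913821, 1.52846.
Z = Σ e^(−Eᵢ/kT) = e^(−0) + e^(−0.827642) + e^(−0.913821) + e^(−1.52846) = 1.00000 + 0.437079 + 0.400989 + 0.216869 = 2.05494.
P₀ = e^(−E₀/kT) / Z = 1.00000/2.05494 = 0.4866.

0.4866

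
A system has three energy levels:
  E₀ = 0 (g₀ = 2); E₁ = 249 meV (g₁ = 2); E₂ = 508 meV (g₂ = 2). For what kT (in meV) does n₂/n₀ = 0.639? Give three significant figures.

1130 meV

n₂/n₀ = (g₂/g₀) exp[−(E₂−E₀)/kT] = 0.639.
⇒ (E₂−E₀)/kT = ln((2/2)/0.639) = ln(1.5649) = 0.44782.
kT = 508 meV / 0.44782 = 1130 meV.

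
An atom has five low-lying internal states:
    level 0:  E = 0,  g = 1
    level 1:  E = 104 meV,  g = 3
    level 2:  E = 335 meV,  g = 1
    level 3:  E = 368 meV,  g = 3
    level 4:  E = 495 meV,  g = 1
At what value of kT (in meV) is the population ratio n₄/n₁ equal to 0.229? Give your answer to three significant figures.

n₄/n₁ = (g₄/g₁) exp[−(E₄−E₁)/kT] = 0.229.
⇒ (E₄−E₁)/kT = ln((1/3)/0.229) = ln(1.4556) = 0.37542.
kT = 391 meV / 0.37542 = 1040 meV.

1040 meV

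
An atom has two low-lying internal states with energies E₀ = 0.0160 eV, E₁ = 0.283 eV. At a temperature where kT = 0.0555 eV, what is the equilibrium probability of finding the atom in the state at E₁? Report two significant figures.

0.0081

Eᵢ/kT = 0.2883, 5.099.
Z = Σ e^(−Eᵢ/kT) = e^(−0.2883) + e^(−5.099) = 0.7495 + 0.006103 = 0.7556.
P₁ = e^(−E₁/kT) / Z = 0.006103/0.7556 = 0.0081.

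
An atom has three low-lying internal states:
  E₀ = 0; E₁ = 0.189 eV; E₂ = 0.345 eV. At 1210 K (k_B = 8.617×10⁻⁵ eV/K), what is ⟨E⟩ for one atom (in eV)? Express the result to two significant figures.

k_BT = 8.617×10⁻⁵ × 1210 K = 0.1043 eV.
Eᵢ/kT = 0, 1.812, 3.308.
Z = Σ e^(−Eᵢ/kT) = e^(−0) + e^(−1.812) + e^(−3.308) = 1.000 + 0.1633 + 0.03659 = 1.200.
⟨E⟩ = Σ Eᵢ e^(−Eᵢ/kT) / Z = (0·1.000 + 0.189·0.1633 + 0.345·0.03659) / 1.200 = 0.036 eV.

0.036 eV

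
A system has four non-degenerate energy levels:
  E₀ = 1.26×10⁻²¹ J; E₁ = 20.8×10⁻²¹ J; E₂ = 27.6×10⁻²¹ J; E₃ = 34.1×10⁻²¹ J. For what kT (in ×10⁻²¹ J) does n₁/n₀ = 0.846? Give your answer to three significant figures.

n₁/n₀ = exp[−(E₁−E₀)/kT] = 0.846.
⇒ (E₁−E₀)/kT = ln(1/0.846) = ln(1.1820) = 0.16721.
kT = 19.54 ×10⁻²¹ J / 0.16721 = 117 ×10⁻²¹ J.

117 ×10⁻²¹ J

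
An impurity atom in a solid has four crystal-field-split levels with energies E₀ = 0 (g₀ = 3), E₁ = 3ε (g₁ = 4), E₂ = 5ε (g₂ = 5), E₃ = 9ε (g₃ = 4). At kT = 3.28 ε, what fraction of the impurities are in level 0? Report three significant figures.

Eᵢ/kT = 0, 0.91463, 1.5244, 2.7439.
Z = Σ gᵢe^(−Eᵢ/kT) = 3·e^(−0) + 4·e^(−0.91463) + 5·e^(−1.5244) + 4·e^(−2.7439) = 3.0000 + 1.6027 + 1.0888 + 0.25728 = 5.9488.
P₀ = g₀ e^(−E₀/kT) / Z = 3.0000/5.9488 = 0.504.

0.504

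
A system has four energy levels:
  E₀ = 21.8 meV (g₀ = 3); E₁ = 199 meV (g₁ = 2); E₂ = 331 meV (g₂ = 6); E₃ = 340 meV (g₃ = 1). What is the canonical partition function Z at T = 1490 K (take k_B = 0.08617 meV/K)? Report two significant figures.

Z = 3.5

k_BT = 0.08617 × 1490 K = 128.4 meV.
Eᵢ/kT = 0.1698, 1.550, 2.578, 2.648.
Z = Σ gᵢe^(−Eᵢ/kT) = 3·e^(−0.1698) + 2·e^(−1.550) + 6·e^(−2.578) + 1·e^(−2.648) = 2.532 + 0.4245 + 0.4556 + 0.07079 = 3.483.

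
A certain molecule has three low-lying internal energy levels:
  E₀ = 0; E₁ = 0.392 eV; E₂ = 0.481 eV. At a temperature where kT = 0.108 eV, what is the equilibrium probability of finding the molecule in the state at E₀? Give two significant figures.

Eᵢ/kT = 0, 3.630, 4.454.
Z = Σ e^(−Eᵢ/kT) = e^(−0) + e^(−3.630) + e^(−4.454) = 1.000 + 0.02652 + 0.01163 = 1.038.
P₀ = e^(−E₀/kT) / Z = 1.000/1.038 = 0.96.

0.96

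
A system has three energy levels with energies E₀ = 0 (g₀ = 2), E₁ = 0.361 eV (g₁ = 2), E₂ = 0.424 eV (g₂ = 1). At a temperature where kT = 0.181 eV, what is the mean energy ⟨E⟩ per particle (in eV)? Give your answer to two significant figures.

Eᵢ/kT = 0, 1.994, 2.343.
Z = Σ gᵢe^(−Eᵢ/kT) = 2·e^(−0) + 2·e^(−1.994) + 1·e^(−2.343) = 2.000 + 0.2723 + 0.09604 = 2.368.
⟨E⟩ = Σ Eᵢ gᵢe^(−Eᵢ/kT) / Z = (0·2.000 + 0.361·0.2723 + 0.424·0.09604) / 2.368 = 0.059 eV.

0.059 eV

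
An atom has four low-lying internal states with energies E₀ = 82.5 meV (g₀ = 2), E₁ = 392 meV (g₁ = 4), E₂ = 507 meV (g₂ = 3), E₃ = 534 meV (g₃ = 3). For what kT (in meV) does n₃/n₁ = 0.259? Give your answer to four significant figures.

133.6 meV

n₃/n₁ = (g₃/g₁) exp[−(E₃−E₁)/kT] = 0.259.
⇒ (E₃−E₁)/kT = ln((3/4)/0.259) = ln(2.89575) = 1.06324.
kT = 142 meV / 1.06324 = 133.6 meV.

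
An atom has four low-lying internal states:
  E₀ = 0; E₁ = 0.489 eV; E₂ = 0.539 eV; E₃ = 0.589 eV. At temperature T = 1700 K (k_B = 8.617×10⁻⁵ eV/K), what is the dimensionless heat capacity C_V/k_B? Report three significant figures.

0.883

k_BT = 8.617×10⁻⁵ × 1700 K = 0.14649 eV.
Eᵢ/kT = 0, 3.3381, 3.6794, 4.0208.
Z = Σ e^(−Eᵢ/kT) = e^(−0) + e^(−3.3381) + e^(−3.6794) + e^(−4.0208) = 1.0000 + 0.035504 + 0.025238 + 0.017939 = 1.0787.
⟨E⟩ = 0.038501 eV, ⟨E²⟩ = 0.020437 eV².
C_V/k_B = (⟨E²⟩ − ⟨E⟩²)/(kT)² = (0.020437 − 0.0014823)/0.021459 = 0.883.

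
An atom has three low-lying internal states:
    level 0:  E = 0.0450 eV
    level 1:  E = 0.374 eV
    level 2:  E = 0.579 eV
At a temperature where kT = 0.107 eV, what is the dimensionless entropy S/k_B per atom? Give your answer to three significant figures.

Eᵢ/kT = 0.42056, 3.4953, 5.4112.
Z = Σ e^(−Eᵢ/kT) = e^(−0.42056) + e^(−3.4953) + e^(−5.4112) = 0.65668 + 0.030340 + 0.0044663 = 0.69149.
⟨E⟩ = Σ EᵢPᵢ = 0.062884 eV.
S/k_B = ln Z + ⟨E⟩/kT = ln(0.69149) + 0.062884/0.107 = -0.36891 + 0.58770 = 0.219.

0.219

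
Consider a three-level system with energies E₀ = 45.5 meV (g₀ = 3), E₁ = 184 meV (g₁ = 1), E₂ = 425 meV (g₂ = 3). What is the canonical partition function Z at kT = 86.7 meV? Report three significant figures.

Eᵢ/kT = 0.52480, 2.1223, 4.9020.
Z = Σ gᵢe^(−Eᵢ/kT) = 3·e^(−0.52480) + 1·e^(−2.1223) + 3·e^(−4.9020) = 1.7750 + 0.11976 + 0.022295 = 1.9171.

Z = 1.92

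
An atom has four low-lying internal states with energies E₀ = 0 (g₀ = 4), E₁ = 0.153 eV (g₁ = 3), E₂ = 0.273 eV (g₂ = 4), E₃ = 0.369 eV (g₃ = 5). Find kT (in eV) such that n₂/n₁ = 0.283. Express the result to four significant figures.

n₂/n₁ = (g₂/g₁) exp[−(E₂−E₁)/kT] = 0.283.
⇒ (E₂−E₁)/kT = ln((4/3)/0.283) = ln(4.71143) = 1.54999.
kT = 0.120 eV / 1.54999 = 0.07742 eV.

0.07742 eV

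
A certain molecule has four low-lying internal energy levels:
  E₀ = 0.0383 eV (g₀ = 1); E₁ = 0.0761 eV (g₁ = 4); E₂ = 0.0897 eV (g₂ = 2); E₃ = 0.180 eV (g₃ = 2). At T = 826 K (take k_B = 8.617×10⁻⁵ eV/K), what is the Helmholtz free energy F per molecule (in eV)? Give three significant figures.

k_BT = 8.617×10⁻⁵ × 826 K = 0.071176 eV.
Eᵢ/kT = 0.53810, 1.0692, 1.2603, 2.5289.
Z = Σ gᵢe^(−Eᵢ/kT) = 1·e^(−0.53810) + 4·e^(−1.0692) + 2·e^(−1.2603) + 2·e^(−2.5289) = 0.58386 + 1.3731 + 0.56714 + 0.15949 = 2.6836.
F = −kT ln Z = −0.071176 × ln(2.6836) = −0.071176 × 0.98716 = -0.0703 eV.

-0.0703 eV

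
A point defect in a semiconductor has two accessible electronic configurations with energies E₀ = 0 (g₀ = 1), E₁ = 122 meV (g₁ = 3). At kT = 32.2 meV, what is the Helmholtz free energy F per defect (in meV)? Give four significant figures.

-2.114 meV

Eᵢ/kT = 0, 3.78882.
Z = Σ gᵢe^(−Eᵢ/kT) = 1·e^(−0) + 3·e^(−3.78882) = 1.00000 + 0.0678668 = 1.06787.
F = −kT ln Z = −32.2 × ln(1.06787) = −32.2 × 0.0656660 = -2.114 meV.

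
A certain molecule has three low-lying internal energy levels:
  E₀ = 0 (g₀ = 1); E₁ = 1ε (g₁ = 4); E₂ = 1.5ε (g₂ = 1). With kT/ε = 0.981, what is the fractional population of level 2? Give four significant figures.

Eᵢ/kT = 0, 1.01937, 1.52905.
Z = Σ gᵢe^(−Eᵢ/kT) = 1·e^(−0) + 4·e^(−1.01937) + 1·e^(−1.52905) = 1.00000 + 1.44329 + 0.216741 = 2.66003.
P₂ = g₂ e^(−E₂/kT) / Z = 0.216741/2.66003 = 0.08148.

0.08148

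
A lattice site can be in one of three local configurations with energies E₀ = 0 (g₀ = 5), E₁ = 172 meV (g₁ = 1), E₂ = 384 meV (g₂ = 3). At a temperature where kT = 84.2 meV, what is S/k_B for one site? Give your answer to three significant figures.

Eᵢ/kT = 0, 2.0428, 4.5606.
Z = Σ gᵢe^(−Eᵢ/kT) = 5·e^(−0) + 1·e^(−2.0428) + 3·e^(−4.5606) = 5.0000 + 0.12967 + 0.031367 = 5.1610.
⟨E⟩ = Σ EᵢPᵢ = 6.6553 meV.
S/k_B = ln Z + ⟨E⟩/kT = ln(5.1610) + 6.6553/84.2 = 1.6411 + 0.079042 = 1.72.

1.72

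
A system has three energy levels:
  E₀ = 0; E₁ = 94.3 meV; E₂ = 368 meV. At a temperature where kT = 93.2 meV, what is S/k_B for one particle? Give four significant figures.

Eᵢ/kT = 0, 1.01180, 3.94850.
Z = Σ e^(−Eᵢ/kT) = e^(−0) + e^(−1.01180) + e^(−3.94850) = 1.00000 + 0.363564 + 0.0192836 = 1.38285.
⟨E⟩ = Σ EᵢPᵢ = 29.9240 meV.
S/k_B = ln Z + ⟨E⟩/kT = ln(1.38285) + 29.9240/93.2 = 0.324147 + 0.321073 = 0.6452.

0.6452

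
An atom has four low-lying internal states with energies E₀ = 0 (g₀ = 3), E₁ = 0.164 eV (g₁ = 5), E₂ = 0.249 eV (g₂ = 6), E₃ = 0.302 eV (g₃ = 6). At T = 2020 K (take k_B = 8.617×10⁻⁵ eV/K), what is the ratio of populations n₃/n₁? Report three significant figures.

k_BT = 8.617×10⁻⁵ × 2020 K = 0.17406 eV.
n₃/n₁ = (g₃/g₁) exp[−(E₃−E₁)/kT] = (6/5) × exp(−(0.138 eV)/(0.17406 eV)) = (6/5) × exp(-0.79283) = 0.543.

0.543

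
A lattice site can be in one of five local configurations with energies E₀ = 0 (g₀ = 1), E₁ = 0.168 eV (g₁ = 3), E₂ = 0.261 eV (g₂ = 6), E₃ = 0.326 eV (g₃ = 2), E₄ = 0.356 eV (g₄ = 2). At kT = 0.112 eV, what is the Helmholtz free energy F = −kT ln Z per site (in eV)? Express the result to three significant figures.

Eᵢ/kT = 0, 1.5000, 2.3304, 2.9107, 3.1786.
Z = Σ gᵢe^(−Eᵢ/kT) = 1·e^(−0) + 3·e^(−1.5000) + 6·e^(−2.3304) + 2·e^(−2.9107) + 2·e^(−3.1786) = 1.0000 + 0.66939 + 0.58354 + 0.10888 + 0.083288 = 2.4451.
F = −kT ln Z = −0.112 × ln(2.4451) = −0.112 × 0.89409 = -0.100 eV.

-0.100 eV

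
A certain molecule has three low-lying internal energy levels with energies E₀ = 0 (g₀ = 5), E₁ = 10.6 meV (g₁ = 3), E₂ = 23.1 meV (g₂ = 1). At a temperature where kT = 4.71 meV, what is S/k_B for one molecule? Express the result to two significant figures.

1.8

Eᵢ/kT = 0, 2.251, 4.904.
Z = Σ gᵢe^(−Eᵢ/kT) = 5·e^(−0) + 3·e^(−2.251) + 1·e^(−4.904) = 5.000 + 0.3159 + 0.007417 = 5.323.
⟨E⟩ = Σ EᵢPᵢ = 0.6613 meV.
S/k_B = ln Z + ⟨E⟩/kT = ln(5.323) + 0.6613/4.71 = 1.672 + 0.1404 = 1.8.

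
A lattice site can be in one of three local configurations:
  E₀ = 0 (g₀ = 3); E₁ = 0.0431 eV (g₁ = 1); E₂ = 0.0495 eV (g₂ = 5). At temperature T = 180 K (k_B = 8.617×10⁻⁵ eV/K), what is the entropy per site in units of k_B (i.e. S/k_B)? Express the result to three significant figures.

1.44

k_BT = 8.617×10⁻⁵ × 180 K = 0.015511 eV.
Eᵢ/kT = 0, 2.7787, 3.1913.
Z = Σ gᵢe^(−Eᵢ/kT) = 3·e^(−0) + 1·e^(−2.7787) + 5·e^(−3.1913) = 3.0000 + 0.062119 + 0.20559 = 3.2677.
⟨E⟩ = Σ EᵢPᵢ = 0.0039337 eV.
S/k_B = ln Z + ⟨E⟩/kT = ln(3.2677) + 0.0039337/0.015511 = 1.1841 + 0.25361 = 1.44.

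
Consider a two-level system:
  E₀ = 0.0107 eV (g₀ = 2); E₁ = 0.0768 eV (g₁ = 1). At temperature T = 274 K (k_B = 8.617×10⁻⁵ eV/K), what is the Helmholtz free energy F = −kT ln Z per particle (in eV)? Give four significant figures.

-0.006373 eV

k_BT = 8.617×10⁻⁵ × 274 K = 0.0236106 eV.
Eᵢ/kT = 0.453186, 3.25278.
Z = Σ gᵢe^(−Eᵢ/kT) = 2·e^(−0.453186) + 1·e^(−3.25278) = 1.27120 + 0.0386666 = 1.30987.
F = −kT ln Z = −0.0236106 × ln(1.30987) = −0.0236106 × 0.269928 = -0.006373 eV.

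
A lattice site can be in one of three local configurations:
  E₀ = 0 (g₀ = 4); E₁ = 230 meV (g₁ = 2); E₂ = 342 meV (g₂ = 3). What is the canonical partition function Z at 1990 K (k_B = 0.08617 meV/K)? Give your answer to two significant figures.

k_BT = 0.08617 × 1990 K = 171.5 meV.
Eᵢ/kT = 0, 1.341, 1.994.
Z = Σ gᵢe^(−Eᵢ/kT) = 4·e^(−0) + 2·e^(−1.341) + 3·e^(−1.994) = 4.000 + 0.5232 + 0.4084 = 4.932.

Z = 4.9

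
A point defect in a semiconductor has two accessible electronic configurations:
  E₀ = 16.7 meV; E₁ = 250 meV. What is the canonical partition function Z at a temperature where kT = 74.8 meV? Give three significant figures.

Eᵢ/kT = 0.22326, 3.3422.
Z = Σ e^(−Eᵢ/kT) = e^(−0.22326) + e^(−3.3422) = 0.79991 + 0.035359 = 0.83527.

Z = 0.835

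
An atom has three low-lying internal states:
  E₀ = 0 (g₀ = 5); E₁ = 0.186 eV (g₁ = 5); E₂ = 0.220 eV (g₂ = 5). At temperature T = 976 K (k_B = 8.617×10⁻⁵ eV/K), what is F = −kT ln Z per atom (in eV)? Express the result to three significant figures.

-0.149 eV

k_BT = 8.617×10⁻⁵ × 976 K = 0.084102 eV.
Eᵢ/kT = 0, 2.2116, 2.6159.
Z = Σ gᵢe^(−Eᵢ/kT) = 5·e^(−0) + 5·e^(−2.2116) + 5·e^(−2.6159) = 5.0000 + 0.54763 + 0.36551 = 5.9131.
F = −kT ln Z = −0.084102 × ln(5.9131) = −0.084102 × 1.7772 = -0.149 eV.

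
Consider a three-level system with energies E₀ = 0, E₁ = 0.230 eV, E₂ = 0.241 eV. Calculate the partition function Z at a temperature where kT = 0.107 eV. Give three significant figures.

Z = 1.22

Eᵢ/kT = 0, 2.1495, 2.2523.
Z = Σ e^(−Eᵢ/kT) = e^(−0) + e^(−2.1495) + e^(−2.2523) = 1.0000 + 0.11654 + 0.10516 = 1.2217.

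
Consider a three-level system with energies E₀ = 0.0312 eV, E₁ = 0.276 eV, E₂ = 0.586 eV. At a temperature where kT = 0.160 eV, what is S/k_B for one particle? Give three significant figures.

Eᵢ/kT = 0.19500, 1.7250, 3.6625.
Z = Σ e^(−Eᵢ/kT) = e^(−0.19500) + e^(−1.7250) + e^(−3.6625) = 0.82283 + 0.17817 + 0.025668 = 1.0267.
⟨E⟩ = Σ EᵢPᵢ = 0.087551 eV.
S/k_B = ln Z + ⟨E⟩/kT = ln(1.0267) + 0.087551/0.160 = 0.026350 + 0.54719 = 0.574.

0.574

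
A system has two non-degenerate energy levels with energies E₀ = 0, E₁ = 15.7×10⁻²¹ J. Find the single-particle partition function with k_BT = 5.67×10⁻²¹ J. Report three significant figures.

Eᵢ/kT = 0, 2.7690.
Z = Σ e^(−Eᵢ/kT) = e^(−0) + e^(−2.7690) = 1.0000 + 0.062725 = 1.0627.

Z = 1.06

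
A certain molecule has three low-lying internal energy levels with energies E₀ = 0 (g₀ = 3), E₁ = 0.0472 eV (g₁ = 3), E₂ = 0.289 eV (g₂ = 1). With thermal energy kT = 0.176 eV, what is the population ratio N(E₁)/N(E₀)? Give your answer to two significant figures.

n₁/n₀ = (g₁/g₀) exp[−(E₁−E₀)/kT] = (3/3) × exp(−(0.0472 eV)/(0.176 eV)) = (3/3) × exp(-0.2682) = 0.76.

0.76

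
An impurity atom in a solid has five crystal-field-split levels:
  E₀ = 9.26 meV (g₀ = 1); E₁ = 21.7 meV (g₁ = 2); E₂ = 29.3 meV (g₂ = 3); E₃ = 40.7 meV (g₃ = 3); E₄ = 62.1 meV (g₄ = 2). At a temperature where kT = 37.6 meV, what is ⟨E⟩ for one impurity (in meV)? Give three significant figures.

Eᵢ/kT = 0.24628, 0.57713, 0.77926, 1.0824, 1.6516.
Z = Σ gᵢe^(−Eᵢ/kT) = 1·e^(−0.24628) + 2·e^(−0.57713) + 3·e^(−0.77926) + 3·e^(−1.0824) + 2·e^(−1.6516) = 0.78170 + 1.1230 + 1.3762 + 1.0163 + 0.38349 = 4.6807.
⟨E⟩ = Σ Eᵢ gᵢe^(−Eᵢ/kT) / Z = (9.26·0.78170 + 21.7·1.1230 + 29.3·1.3762 + 40.7·1.0163 + 62.1·0.38349) / 4.6807 = 29.3 meV.

29.3 meV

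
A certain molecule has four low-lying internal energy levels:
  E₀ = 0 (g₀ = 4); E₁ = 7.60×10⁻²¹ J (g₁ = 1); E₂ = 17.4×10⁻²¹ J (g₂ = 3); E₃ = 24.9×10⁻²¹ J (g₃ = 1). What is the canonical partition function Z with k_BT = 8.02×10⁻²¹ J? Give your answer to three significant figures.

Eᵢ/kT = 0, 0.94763, 2.1696, 3.1047.
Z = Σ gᵢe^(−Eᵢ/kT) = 4·e^(−0) + 1·e^(−0.94763) + 3·e^(−2.1696) + 1·e^(−3.1047) = 4.0000 + 0.38766 + 0.34267 + 0.044838 = 4.7752.

Z = 4.78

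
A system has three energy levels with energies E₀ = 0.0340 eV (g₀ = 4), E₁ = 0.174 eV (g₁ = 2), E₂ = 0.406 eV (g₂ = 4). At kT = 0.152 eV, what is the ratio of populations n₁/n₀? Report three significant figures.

n₁/n₀ = (g₁/g₀) exp[−(E₁−E₀)/kT] = (2/4) × exp(−(0.1400 eV)/(0.152 eV)) = (2/4) × exp(-0.92105) = 0.199.

0.199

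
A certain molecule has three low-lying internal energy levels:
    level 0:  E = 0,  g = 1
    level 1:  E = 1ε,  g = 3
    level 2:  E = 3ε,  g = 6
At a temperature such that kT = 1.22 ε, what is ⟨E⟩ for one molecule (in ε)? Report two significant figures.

1.0 ε

Eᵢ/kT = 0, 0.8197, 2.459.
Z = Σ gᵢe^(−Eᵢ/kT) = 1·e^(−0) + 3·e^(−0.8197) + 6·e^(−2.459) = 1.000 + 1.322 + 0.5131 = 2.835.
⟨E⟩ = Σ Eᵢ gᵢe^(−Eᵢ/kT) / Z = (0·1.000 + 1·1.322 + 3·0.5131) / 2.835 = 1.0 ε.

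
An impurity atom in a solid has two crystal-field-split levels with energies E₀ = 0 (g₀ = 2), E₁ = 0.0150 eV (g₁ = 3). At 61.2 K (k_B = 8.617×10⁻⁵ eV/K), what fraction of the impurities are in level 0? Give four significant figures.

0.9197

k_BT = 8.617×10⁻⁵ × 61.2 K = 0.00527360 eV.
Eᵢ/kT = 0, 2.84436.
Z = Σ gᵢe^(−Eᵢ/kT) = 2·e^(−0) + 3·e^(−2.84436) = 2.00000 + 0.174514 = 2.17451.
P₀ = g₀ e^(−E₀/kT) / Z = 2.00000/2.17451 = 0.9197.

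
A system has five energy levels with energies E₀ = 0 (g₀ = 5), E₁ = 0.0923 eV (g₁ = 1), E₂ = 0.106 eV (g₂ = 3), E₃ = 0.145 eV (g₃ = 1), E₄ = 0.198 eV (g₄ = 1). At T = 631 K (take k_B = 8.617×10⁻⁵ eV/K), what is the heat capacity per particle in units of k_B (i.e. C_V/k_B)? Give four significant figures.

0.4621

k_BT = 8.617×10⁻⁵ × 631 K = 0.0543733 eV.
Eᵢ/kT = 0, 1.69752, 1.94949, 2.66675, 3.64149.
Z = Σ gᵢe^(−Eᵢ/kT) = 5·e^(−0) + 1·e^(−1.69752) + 3·e^(−1.94949) + 1·e^(−2.66675) + 1·e^(−3.64149) = 5.00000 + 0.183137 + 0.427040 + 0.0694777 + 0.0262133 = 5.70587.
⟨E⟩ = 0.0135710 eV, ⟨E²⟩ = 0.00155048 eV².
C_V/k_B = (⟨E²⟩ − ⟨E⟩²)/(kT)² = (0.00155048 − 0.000184172)/0.00295646 = 0.4621.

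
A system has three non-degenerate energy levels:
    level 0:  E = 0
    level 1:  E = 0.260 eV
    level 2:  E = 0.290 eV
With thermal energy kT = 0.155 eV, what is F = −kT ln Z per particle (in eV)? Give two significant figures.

-0.045 eV

Eᵢ/kT = 0, 1.677, 1.871.
Z = Σ e^(−Eᵢ/kT) = e^(−0) + e^(−1.677) + e^(−1.871) = 1.000 + 0.1869 + 0.1540 = 1.341.
F = −kT ln Z = −0.155 × ln(1.341) = −0.155 × 0.2934 = -0.045 eV.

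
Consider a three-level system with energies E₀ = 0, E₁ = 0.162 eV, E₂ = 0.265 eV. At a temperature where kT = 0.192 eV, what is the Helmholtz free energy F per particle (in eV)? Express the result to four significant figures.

Eᵢ/kT = 0, 0.843750, 1.38021.
Z = Σ e^(−Eᵢ/kT) = e^(−0) + e^(−0.843750) + e^(−1.38021) = 1.00000 + 0.430095 + 0.251526 = 1.68162.
F = −kT ln Z = −0.192 × ln(1.68162) = −0.192 × 0.519758 = -0.09979 eV.

-0.09979 eV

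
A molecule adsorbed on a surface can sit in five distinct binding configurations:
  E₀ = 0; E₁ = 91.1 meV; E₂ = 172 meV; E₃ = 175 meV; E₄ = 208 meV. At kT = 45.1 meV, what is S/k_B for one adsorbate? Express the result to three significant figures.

0.573

Eᵢ/kT = 0, 2.0200, 3.8137, 3.8803, 4.6120.
Z = Σ e^(−Eᵢ/kT) = e^(−0) + e^(−2.0200) + e^(−3.8137) + e^(−3.8803) + e^(−4.6120) = 1.0000 + 0.13266 + 0.022066 + 0.020645 + 0.0099319 = 1.1853.
⟨E⟩ = Σ EᵢPᵢ = 18.189 meV.
S/k_B = ln Z + ⟨E⟩/kT = ln(1.1853) + 18.189/45.1 = 0.17000 + 0.40330 = 0.573.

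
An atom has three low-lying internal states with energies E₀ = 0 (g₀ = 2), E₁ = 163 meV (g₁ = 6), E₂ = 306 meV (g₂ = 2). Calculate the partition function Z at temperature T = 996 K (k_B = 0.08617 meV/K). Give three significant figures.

Z = 2.95

k_BT = 0.08617 × 996 K = 85.825 meV.
Eᵢ/kT = 0, 1.8992, 3.5654.
Z = Σ gᵢe^(−Eᵢ/kT) = 2·e^(−0) + 6·e^(−1.8992) + 2·e^(−3.5654) = 2.0000 + 0.89813 + 0.056571 = 2.9547.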